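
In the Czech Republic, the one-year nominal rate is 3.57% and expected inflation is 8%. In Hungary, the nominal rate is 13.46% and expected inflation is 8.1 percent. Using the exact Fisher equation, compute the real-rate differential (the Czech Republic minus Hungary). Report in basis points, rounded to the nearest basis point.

-906 basis points

The Czech Republic: (1 + 0.0357)/(1 + 0.0800) − 1 = -4.1019%
Hungary: (1 + 0.1346)/(1 + 0.0810) − 1 = 4.9584%
Differential = -4.1019% − 4.9584% = -9.0602% → -906 basis points.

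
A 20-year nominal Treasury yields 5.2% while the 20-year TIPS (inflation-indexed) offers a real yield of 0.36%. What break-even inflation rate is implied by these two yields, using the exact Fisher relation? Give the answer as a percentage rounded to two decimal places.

4.82%

(1 + π) = (1 + i)/(1 + r) = 1.05200 / 1.00360 = 1.048226
Break-even inflation = 1.048226 − 1 → 4.82%.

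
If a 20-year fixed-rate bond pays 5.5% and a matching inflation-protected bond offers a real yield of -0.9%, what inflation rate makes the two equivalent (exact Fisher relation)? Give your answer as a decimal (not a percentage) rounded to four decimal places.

0.0646

(1 + π) = (1 + i)/(1 + r) = 1.05500 / 0.99100 = 1.064581
Break-even inflation = 1.064581 − 1 → 0.0646.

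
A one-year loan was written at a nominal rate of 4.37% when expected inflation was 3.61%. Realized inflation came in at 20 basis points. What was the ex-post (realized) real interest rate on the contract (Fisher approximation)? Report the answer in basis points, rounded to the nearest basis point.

Ex-post: 4.37% − 0.2% = 4.170%
So the realized real rate is 417 basis points.

417 basis points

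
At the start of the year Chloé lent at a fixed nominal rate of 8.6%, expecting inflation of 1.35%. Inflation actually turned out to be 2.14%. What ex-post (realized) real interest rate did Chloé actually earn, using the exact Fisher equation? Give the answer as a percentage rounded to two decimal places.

Ex-post: (1 + 0.0860)/(1 + 0.0214) − 1 = 6.3247%
So the realized real rate is 6.32%.

6.32%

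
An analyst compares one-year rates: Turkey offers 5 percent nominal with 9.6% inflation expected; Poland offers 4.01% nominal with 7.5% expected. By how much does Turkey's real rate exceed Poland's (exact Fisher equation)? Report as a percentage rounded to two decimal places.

-0.95%

Turkey: (1 + 0.0500)/(1 + 0.0960) − 1 = -4.1971%
Poland: (1 + 0.0401)/(1 + 0.0750) − 1 = -3.2465%
Differential = -4.1971% − (-3.2465%) = -0.9506% → -0.95%.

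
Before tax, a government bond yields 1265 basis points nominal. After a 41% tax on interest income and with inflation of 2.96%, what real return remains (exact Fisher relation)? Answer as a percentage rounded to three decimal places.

4.374%

After-tax nominal return = 12.65% × (1 − 0.41) = 7.4635%.
1 + r = 1.074635 / 1.02960 = 1.043740
After-tax real rate = 1.043740 − 1 → 4.374%.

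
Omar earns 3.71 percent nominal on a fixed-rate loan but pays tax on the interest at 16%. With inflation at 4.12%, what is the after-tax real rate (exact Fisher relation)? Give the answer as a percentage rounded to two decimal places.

-0.96%

After-tax nominal return = 3.71% × (1 − 0.16) = 3.1164%.
1 + r = 1.031164 / 1.04120 = 0.990361
After-tax real rate = 0.990361 − 1 → -0.96%.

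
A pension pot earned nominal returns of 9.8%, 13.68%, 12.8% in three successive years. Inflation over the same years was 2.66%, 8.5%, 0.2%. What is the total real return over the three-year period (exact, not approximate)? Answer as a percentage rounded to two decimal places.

26.15%

Compound the nominal returns: 1.0980 × 1.1368 × 1.1280 = 1.407977.
Compound inflation: 1.0266 × 1.0850 × 1.0020 = 1.116089.
Deflate: 1.407977 / 1.116089 = 1.261528.
Total real return = 1.261528 − 1 → 26.15%.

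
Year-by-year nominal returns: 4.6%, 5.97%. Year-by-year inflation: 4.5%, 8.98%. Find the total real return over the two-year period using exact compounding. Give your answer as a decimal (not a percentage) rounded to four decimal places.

Nominal growth factor = 1.0460 × 1.0597 = 1.108446
Price-level growth factor = 1.0450 × 1.0898 = 1.138841
Real growth factor = 1.108446 / 1.138841 = 0.973311
Total real return = 0.973311 − 1 → -0.0267.

-0.0267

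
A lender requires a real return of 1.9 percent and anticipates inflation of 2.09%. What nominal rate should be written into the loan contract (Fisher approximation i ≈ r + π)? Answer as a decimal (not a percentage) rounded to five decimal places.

0.03990

i ≈ r + π = 1.9% + 2.09% = 0.03990.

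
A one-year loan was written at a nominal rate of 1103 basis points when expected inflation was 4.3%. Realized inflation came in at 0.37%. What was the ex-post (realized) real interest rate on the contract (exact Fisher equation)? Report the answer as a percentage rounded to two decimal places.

10.62%

Ex-post: (1 + 0.1103)/(1 + 0.0037) − 1 = 10.6207%
So the realized real rate is 10.62%.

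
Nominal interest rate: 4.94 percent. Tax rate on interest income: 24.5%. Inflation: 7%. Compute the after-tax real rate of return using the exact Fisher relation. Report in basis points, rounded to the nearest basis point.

-306 basis points

After-tax nominal return = 4.94% × (1 − 0.245) = 3.7297%.
1 + r = 1.037297 / 1.07000 = 0.969436
After-tax real rate = 0.969436 − 1 → -306 basis points.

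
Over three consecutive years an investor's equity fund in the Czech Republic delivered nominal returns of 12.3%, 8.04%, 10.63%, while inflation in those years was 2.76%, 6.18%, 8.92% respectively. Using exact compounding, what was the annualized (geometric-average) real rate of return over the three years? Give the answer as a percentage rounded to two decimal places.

Compound the nominal returns: 1.1230 × 1.0804 × 1.1063 = 1.34226184.
Compound inflation: 1.0276 × 1.0618 × 1.0892 = 1.18843231.
Deflate: 1.34226184 / 1.18843231 = 1.12943904.
Annualized real rate = 1.12943904^(1/3) − 1 = 4.1408% → 4.14%.

4.14%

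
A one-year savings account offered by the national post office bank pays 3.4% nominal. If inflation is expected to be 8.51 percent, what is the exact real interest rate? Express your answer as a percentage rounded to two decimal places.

By the Fisher equation, 1 + r = (1 + i)/(1 + π).
1 + r = 1.03400 / 1.08510 = 0.952908
r = 0.952908 − 1 = -4.7092%, i.e. -4.71%.

-4.71%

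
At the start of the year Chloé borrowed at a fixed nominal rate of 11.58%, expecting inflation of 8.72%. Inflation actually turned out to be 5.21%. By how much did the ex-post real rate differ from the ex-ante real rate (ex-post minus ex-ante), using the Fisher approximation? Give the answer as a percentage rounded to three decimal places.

3.510%

Ex-ante: 11.58% − 8.72% = 2.860%
Ex-post: 11.58% − 5.21% = 6.370%
Difference (ex-post − ex-ante) = 3.5100% → 3.510%.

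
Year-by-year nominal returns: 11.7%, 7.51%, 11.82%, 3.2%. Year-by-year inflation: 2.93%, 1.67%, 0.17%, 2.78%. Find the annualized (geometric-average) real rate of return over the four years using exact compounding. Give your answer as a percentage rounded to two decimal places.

Nominal growth factor = 1.1170 × 1.0751 × 1.1182 × 1.0320 = 1.38580212
Price-level growth factor = 1.0293 × 1.0167 × 1.0017 × 1.0278 = 1.07741020
Real growth factor = 1.38580212 / 1.07741020 = 1.28623445
Annualized real rate = 1.28623445^(1/4) − 1 = 6.4952% → 6.50%.

6.50%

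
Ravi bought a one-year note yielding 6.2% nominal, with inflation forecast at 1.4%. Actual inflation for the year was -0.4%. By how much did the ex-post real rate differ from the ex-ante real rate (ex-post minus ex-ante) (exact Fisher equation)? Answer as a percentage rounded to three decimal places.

1.893%

Ex-ante: (1 + 0.0620)/(1 + 0.0140) − 1 = 4.7337%
Ex-post: (1 + 0.0620)/(1 − 0.0040) − 1 = 6.6265%
Difference (ex-post − ex-ante) = 1.8928% → 1.893%.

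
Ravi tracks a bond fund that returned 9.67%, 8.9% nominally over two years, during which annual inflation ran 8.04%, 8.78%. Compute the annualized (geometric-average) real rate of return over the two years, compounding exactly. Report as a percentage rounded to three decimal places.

Compound the nominal returns: 1.0967 × 1.0890 = 1.19430630.
Compound inflation: 1.0804 × 1.0878 = 1.17525912.
Deflate: 1.19430630 / 1.17525912 = 1.01620679.
Annualized real rate = 1.01620679^(1/2) − 1 = 0.8071% → 0.807%.

0.807%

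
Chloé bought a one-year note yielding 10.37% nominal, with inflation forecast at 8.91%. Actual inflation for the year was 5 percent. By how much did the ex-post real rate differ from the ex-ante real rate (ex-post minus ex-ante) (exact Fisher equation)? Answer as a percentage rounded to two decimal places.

3.77%

Ex-ante: (1 + 0.1037)/(1 + 0.0891) − 1 = 1.3406%
Ex-post: (1 + 0.1037)/(1 + 0.0500) − 1 = 5.1143%
Difference (ex-post − ex-ante) = 3.7737% → 3.77%.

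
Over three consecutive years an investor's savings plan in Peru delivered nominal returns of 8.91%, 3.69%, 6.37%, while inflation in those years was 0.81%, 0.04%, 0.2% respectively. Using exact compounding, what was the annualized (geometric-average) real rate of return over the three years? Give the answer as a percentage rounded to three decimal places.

Nominal growth factor = 1.0891 × 1.0369 × 1.0637 = 1.20122342
Price-level growth factor = 1.0081 × 1.0004 × 1.0020 = 1.01052025
Real growth factor = 1.20122342 / 1.01052025 = 1.18871782
Annualized real rate = 1.18871782^(1/3) − 1 = 5.9318% → 5.932%.

5.932%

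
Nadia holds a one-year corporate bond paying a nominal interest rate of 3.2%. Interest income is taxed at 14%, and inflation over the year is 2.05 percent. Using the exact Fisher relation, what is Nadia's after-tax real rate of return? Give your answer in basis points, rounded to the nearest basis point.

After-tax nominal return = 3.2% × (1 − 0.14) = 2.7520%.
1 + r = 1.02752 / 1.02050 = 1.006879
After-tax real rate = 1.006879 − 1 → 69 basis points.

69 basis points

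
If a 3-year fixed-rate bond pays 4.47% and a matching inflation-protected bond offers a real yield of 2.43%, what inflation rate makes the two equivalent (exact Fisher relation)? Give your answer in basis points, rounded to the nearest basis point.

199 basis points

(1 + π) = (1 + i)/(1 + r) = 1.04470 / 1.02430 = 1.019916
Break-even inflation = 1.019916 − 1 → 199 basis points.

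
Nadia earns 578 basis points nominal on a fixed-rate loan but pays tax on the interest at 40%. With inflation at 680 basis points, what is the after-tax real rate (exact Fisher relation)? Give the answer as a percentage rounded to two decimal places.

-3.12%

After-tax nominal return = 5.78% × (1 − 0.4) = 3.4680%.
1 + r = 1.03468 / 1.06800 = 0.968801
After-tax real rate = 0.968801 − 1 → -3.12%.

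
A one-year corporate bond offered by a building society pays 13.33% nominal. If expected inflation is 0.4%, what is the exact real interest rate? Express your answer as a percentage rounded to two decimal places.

By the Fisher relation, 1 + r = (1 + i)/(1 + π).
1 + r = 1.13330 / 1.00400 = 1.128785
r = 1.128785 − 1 = 12.8785%, i.e. 12.88%.

12.88%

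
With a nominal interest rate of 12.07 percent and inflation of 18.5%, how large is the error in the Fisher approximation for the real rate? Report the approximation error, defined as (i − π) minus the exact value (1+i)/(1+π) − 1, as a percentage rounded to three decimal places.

Approximate: r ≈ 12.070% − 18.500% = -6.4300%
Exact: (1 + 0.1207)/(1 + 0.1850) − 1 = -5.4262%
Error = -6.4300% − (-5.4262%) = -1.0038% → -1.004%.

-1.004%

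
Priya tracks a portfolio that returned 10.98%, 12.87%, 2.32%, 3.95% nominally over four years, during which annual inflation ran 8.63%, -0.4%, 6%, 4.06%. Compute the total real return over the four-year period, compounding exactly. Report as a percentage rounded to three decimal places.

11.637%

Compound the nominal returns: 1.1098 × 1.1287 × 1.0232 × 1.0395 = 1.332319.
Compound inflation: 1.0863 × 0.9960 × 1.0600 × 1.0406 = 1.193435.
Deflate: 1.332319 / 1.193435 = 1.116373.
Total real return = 1.116373 − 1 → 11.637%.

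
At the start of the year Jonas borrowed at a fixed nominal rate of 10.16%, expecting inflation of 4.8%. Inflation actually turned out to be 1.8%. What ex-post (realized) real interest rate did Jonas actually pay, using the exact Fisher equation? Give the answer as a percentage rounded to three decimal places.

8.212%

Ex-post: (1 + 0.1016)/(1 + 0.0180) − 1 = 8.2122%
So the realized real rate is 8.212%.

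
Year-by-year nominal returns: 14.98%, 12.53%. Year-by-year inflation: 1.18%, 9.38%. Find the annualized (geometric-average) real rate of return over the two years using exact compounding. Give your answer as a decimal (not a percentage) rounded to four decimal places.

0.0813

Nominal growth factor = 1.1498 × 1.1253 = 1.29386994
Price-level growth factor = 1.0118 × 1.0938 = 1.10670684
Real growth factor = 1.29386994 / 1.10670684 = 1.16911714
Annualized real rate = 1.16911714^(1/2) − 1 = 8.1257% → 0.0813.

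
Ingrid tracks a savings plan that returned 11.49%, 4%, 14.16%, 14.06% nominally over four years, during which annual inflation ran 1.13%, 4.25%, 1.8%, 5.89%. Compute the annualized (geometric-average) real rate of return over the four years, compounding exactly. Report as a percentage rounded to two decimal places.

7.36%

Nominal growth factor = 1.1149 × 1.0400 × 1.1416 × 1.1406 = 1.50979013
Price-level growth factor = 1.0113 × 1.0425 × 1.0180 × 1.0589 = 1.13647215
Real growth factor = 1.50979013 / 1.13647215 = 1.32848846
Annualized real rate = 1.32848846^(1/4) − 1 = 7.3592% → 7.36%.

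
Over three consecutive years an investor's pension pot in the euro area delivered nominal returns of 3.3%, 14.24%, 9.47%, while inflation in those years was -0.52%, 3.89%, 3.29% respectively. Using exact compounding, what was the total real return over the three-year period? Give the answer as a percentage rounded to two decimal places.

21.02%

Compound the nominal returns: 1.0330 × 1.1424 × 1.0947 = 1.291855.
Compound inflation: 0.9948 × 1.0389 × 1.0329 = 1.067500.
Deflate: 1.291855 / 1.067500 = 1.210168.
Total real return = 1.210168 − 1 → 21.02%.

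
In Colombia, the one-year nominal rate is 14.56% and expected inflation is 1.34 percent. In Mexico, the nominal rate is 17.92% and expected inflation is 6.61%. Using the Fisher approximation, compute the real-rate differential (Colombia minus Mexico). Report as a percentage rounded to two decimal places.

Colombia: 14.56% − 1.34% = 13.220%
Mexico: 17.92% − 6.61% = 11.310%
Differential = 1.910% → 1.91%.

1.91%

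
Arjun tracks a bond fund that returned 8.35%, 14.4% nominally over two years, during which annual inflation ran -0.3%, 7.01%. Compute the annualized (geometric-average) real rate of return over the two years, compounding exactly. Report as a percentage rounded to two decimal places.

Compound the nominal returns: 1.0835 × 1.1440 = 1.23952400.
Compound inflation: 0.9970 × 1.0701 = 1.06688970.
Deflate: 1.23952400 / 1.06688970 = 1.16181082.
Annualized real rate = 1.16181082^(1/2) − 1 = 7.7873% → 7.79%.

7.79%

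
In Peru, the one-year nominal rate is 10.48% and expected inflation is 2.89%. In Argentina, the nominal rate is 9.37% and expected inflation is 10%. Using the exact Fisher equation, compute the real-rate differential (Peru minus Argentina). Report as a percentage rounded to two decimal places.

7.95%

Peru: (1 + 0.1048)/(1 + 0.0289) − 1 = 7.3768%
Argentina: (1 + 0.0937)/(1 + 0.1000) − 1 = -0.5727%
Differential = 7.3768% − (-0.5727%) = 7.9495% → 7.95%.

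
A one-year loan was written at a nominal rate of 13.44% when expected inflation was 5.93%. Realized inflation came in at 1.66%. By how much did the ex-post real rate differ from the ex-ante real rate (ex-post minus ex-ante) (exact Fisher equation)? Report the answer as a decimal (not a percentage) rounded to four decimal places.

Ex-ante: (1 + 0.1344)/(1 + 0.0593) − 1 = 7.0896%
Ex-post: (1 + 0.1344)/(1 + 0.0166) − 1 = 11.5876%
Difference (ex-post − ex-ante) = 4.4981% → 0.0450.

0.0450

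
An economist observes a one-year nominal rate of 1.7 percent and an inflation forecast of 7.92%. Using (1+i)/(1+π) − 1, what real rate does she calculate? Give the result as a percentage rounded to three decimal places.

-5.764%

1 + r = 1.01700 / 1.07920 = 0.9423647
r = 0.9423647 − 1 = -5.76353%, i.e. -5.764%.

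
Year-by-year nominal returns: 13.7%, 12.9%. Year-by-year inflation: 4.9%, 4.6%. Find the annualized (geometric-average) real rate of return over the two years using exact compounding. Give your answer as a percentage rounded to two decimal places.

8.16%

Nominal growth factor = 1.1370 × 1.1290 = 1.28367300
Price-level growth factor = 1.0490 × 1.0460 = 1.09725400
Real growth factor = 1.28367300 / 1.09725400 = 1.16989594
Annualized real rate = 1.16989594^(1/2) − 1 = 8.1617% → 8.16%.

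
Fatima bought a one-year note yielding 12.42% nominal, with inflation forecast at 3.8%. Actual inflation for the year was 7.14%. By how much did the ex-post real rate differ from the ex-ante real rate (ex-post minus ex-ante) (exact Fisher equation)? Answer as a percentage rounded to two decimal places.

-3.38%

Ex-ante: (1 + 0.1242)/(1 + 0.0380) − 1 = 8.3044%
Ex-post: (1 + 0.1242)/(1 + 0.0714) − 1 = 4.9281%
Difference (ex-post − ex-ante) = -3.3763% → -3.38%.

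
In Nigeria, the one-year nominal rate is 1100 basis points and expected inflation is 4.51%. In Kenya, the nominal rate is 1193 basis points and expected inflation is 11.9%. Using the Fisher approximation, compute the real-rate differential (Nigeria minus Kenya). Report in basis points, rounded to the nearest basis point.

646 basis points

Nigeria: 11% − 4.51% = 6.490%
Kenya: 11.93% − 11.9% = 0.030%
Differential = 6.460% → 646 basis points.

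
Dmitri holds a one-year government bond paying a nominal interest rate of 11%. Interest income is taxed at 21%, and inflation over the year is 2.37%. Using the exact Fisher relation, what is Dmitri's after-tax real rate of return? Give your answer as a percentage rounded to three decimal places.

6.174%

After-tax nominal return = 11% × (1 − 0.21) = 8.6900%.
1 + r = 1.08690 / 1.02370 = 1.061737
After-tax real rate = 1.061737 − 1 → 6.174%.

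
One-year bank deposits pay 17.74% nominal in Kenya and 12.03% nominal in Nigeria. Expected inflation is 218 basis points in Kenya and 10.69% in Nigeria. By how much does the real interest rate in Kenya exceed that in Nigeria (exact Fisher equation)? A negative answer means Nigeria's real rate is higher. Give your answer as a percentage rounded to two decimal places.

14.02%

Kenya: (1 + 0.1774)/(1 + 0.0218) − 1 = 15.2280%
Nigeria: (1 + 0.1203)/(1 + 0.1069) − 1 = 1.2106%
Differential = 15.2280% − 1.2106% = 14.0174% → 14.02%.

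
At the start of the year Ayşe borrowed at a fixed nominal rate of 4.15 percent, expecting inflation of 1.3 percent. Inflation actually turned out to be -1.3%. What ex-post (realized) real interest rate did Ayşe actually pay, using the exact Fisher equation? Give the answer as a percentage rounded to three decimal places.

5.522%

Ex-post: (1 + 0.0415)/(1 − 0.0130) − 1 = 5.5218%
So the realized real rate is 5.522%.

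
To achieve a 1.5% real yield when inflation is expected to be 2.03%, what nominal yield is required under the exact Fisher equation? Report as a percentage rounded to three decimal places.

3.560%

(1 + i) = (1 + r)(1 + π) = 1.01500 × 1.02030 = 1.0356045
i = 1.0356045 − 1, so the required nominal rate is 3.560%.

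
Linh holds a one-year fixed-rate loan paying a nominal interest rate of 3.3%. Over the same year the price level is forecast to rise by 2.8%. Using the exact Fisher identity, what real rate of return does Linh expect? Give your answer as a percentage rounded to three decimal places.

By the Fisher identity, 1 + r = (1 + i)/(1 + π).
1 + r = 1.03300 / 1.02800 = 1.004864
r = 1.004864 − 1 = 0.4864%, i.e. 0.486%.

0.486%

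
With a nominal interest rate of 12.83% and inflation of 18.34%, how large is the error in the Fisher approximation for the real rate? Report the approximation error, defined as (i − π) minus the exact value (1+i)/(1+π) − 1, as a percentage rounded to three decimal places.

Approximate: r ≈ 12.830% − 18.340% = -5.5100%
Exact: (1 + 0.1283)/(1 + 0.1834) − 1 = -4.6561%
Error = -5.5100% − (-4.6561%) = -0.8539% → -0.854%.

-0.854%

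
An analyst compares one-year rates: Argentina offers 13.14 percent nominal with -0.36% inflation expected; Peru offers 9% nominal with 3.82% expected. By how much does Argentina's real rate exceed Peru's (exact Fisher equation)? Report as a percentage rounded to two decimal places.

8.56%

Argentina: (1 + 0.1314)/(1 − 0.0036) − 1 = 13.5488%
Peru: (1 + 0.0900)/(1 + 0.0382) − 1 = 4.9894%
Differential = 13.5488% − 4.9894% = 8.5594% → 8.56%.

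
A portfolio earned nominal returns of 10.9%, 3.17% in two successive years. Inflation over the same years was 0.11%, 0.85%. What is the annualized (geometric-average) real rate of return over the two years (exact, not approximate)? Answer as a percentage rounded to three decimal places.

6.455%

Compound the nominal returns: 1.1090 × 1.0317 = 1.14415530.
Compound inflation: 1.0011 × 1.0085 = 1.00960935.
Deflate: 1.14415530 / 1.00960935 = 1.13326536.
Annualized real rate = 1.13326536^(1/2) − 1 = 6.4549% → 6.455%.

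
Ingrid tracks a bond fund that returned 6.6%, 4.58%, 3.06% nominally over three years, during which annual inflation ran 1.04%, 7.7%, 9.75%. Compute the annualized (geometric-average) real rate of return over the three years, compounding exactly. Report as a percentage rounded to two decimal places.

-1.28%

Nominal growth factor = 1.0660 × 1.0458 × 1.0306 = 1.14893638
Price-level growth factor = 1.0104 × 1.0770 × 1.0975 = 1.19430038
Real growth factor = 1.14893638 / 1.19430038 = 0.96201626
Annualized real rate = 0.96201626^(1/3) − 1 = -1.2825% → -1.28%.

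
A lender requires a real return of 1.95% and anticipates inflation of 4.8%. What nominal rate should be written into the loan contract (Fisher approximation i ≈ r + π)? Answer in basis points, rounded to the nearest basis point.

i ≈ r + π = 1.95% + 4.8% = 675 basis points.

675 basis points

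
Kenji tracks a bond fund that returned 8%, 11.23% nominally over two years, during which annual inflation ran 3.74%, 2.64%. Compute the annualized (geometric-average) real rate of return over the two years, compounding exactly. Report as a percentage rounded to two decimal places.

6.22%

Nominal growth factor = 1.0800 × 1.1123 = 1.20128400
Price-level growth factor = 1.0374 × 1.0264 = 1.06478736
Real growth factor = 1.20128400 / 1.06478736 = 1.12819145
Annualized real rate = 1.12819145^(1/2) − 1 = 6.2164% → 6.22%.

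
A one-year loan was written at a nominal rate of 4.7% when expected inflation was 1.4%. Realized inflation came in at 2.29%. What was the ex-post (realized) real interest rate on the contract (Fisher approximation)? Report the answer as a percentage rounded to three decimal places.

Ex-post: 4.7% − 2.29% = 2.410%
So the realized real rate is 2.410%.

2.410%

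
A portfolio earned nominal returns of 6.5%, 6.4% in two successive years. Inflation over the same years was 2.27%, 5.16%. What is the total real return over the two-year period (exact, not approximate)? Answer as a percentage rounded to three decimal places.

Nominal growth factor = 1.0650 × 1.0640 = 1.133160
Price-level growth factor = 1.0227 × 1.0516 = 1.075471
Real growth factor = 1.133160 / 1.075471 = 1.053640
Total real return = 1.053640 − 1 → 5.364%.

5.364%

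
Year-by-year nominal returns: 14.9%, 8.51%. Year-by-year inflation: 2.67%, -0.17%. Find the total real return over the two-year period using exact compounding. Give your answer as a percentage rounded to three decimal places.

21.642%

Compound the nominal returns: 1.1490 × 1.0851 = 1.2467799.
Compound inflation: 1.0267 × 0.9983 = 1.0249546.
Deflate: 1.2467799 / 1.0249546 = 1.2164245.
Total real return = 1.2164245 − 1 → 21.642%.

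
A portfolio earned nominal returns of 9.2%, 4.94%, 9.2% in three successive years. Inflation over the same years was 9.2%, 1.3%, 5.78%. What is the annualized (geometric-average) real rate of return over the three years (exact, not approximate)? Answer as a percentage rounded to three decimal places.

Nominal growth factor = 1.0920 × 1.0494 × 1.0920 = 1.25137172
Price-level growth factor = 1.0920 × 1.0130 × 1.0578 = 1.17013413
Real growth factor = 1.25137172 / 1.17013413 = 1.06942588
Annualized real rate = 1.06942588^(1/3) − 1 = 2.2626% → 2.263%.

2.263%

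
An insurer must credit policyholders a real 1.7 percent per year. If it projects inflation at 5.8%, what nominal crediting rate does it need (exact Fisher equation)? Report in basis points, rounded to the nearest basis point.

760 basis points

(1 + i) = (1 + r)(1 + π) = 1.01700 × 1.05800 = 1.075986
i = 1.075986 − 1, so the required nominal rate is 760 basis points.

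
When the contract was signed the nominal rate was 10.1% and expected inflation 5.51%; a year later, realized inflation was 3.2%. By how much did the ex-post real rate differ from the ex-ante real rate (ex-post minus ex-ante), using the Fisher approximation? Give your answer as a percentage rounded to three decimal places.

2.310%

Ex-ante: 10.1% − 5.51% = 4.590%
Ex-post: 10.1% − 3.2% = 6.900%
Difference (ex-post − ex-ante) = 2.3100% → 2.310%.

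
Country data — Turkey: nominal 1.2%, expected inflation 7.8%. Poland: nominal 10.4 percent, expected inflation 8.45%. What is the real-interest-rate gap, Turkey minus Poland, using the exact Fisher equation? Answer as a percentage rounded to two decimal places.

Turkey: (1 + 0.0120)/(1 + 0.0780) − 1 = -6.1224%
Poland: (1 + 0.1040)/(1 + 0.0845) − 1 = 1.7981%
Differential = -6.1224% − 1.7981% = -7.9205% → -7.92%.

-7.92%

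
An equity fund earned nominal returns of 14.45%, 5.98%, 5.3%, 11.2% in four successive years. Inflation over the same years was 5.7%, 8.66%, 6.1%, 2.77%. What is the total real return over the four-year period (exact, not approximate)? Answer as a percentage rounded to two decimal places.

13.41%

Compound the nominal returns: 1.1445 × 1.0598 × 1.0530 × 1.1120 = 1.420276.
Compound inflation: 1.0570 × 1.0866 × 1.0610 × 1.0277 = 1.252352.
Deflate: 1.420276 / 1.252352 = 1.134087.
Total real return = 1.134087 − 1 → 13.41%.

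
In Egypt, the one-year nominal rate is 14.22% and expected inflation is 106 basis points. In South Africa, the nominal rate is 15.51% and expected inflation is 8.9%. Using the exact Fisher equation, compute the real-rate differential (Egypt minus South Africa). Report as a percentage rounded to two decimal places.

6.95%

Egypt: (1 + 0.1422)/(1 + 0.0106) − 1 = 13.0220%
South Africa: (1 + 0.1551)/(1 + 0.0890) − 1 = 6.0698%
Differential = 13.0220% − 6.0698% = 6.9522% → 6.95%.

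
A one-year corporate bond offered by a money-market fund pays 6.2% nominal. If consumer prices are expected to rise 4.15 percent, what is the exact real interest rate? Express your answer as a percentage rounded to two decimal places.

1.97%

By the Fisher identity, 1 + r = (1 + i)/(1 + π).
1 + r = 1.06200 / 1.04150 = 1.019683
r = 1.019683 − 1 = 1.9683%, i.e. 1.97%.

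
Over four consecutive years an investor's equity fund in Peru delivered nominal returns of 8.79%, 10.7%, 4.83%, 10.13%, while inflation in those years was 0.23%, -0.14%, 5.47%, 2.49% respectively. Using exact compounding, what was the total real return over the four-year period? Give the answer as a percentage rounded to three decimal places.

Nominal growth factor = 1.0879 × 1.1070 × 1.0483 × 1.1013 = 1.390362
Price-level growth factor = 1.0023 × 0.9986 × 1.0547 × 1.0249 = 1.081931
Real growth factor = 1.390362 / 1.081931 = 1.285074
Total real return = 1.285074 − 1 → 28.507%.

28.507%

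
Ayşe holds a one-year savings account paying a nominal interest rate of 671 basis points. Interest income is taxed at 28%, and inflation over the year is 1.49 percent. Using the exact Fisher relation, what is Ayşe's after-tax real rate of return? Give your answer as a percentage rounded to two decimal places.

After-tax nominal return = 6.71% × (1 − 0.28) = 4.8312%.
1 + r = 1.048312 / 1.01490 = 1.032921
After-tax real rate = 1.032921 − 1 → 3.29%.

3.29%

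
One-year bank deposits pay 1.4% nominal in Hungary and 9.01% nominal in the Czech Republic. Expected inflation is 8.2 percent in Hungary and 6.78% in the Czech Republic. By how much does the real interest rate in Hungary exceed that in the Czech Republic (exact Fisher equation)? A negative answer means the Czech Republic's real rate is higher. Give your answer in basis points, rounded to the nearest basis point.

Hungary: (1 + 0.0140)/(1 + 0.0820) − 1 = -6.2847%
The Czech Republic: (1 + 0.0901)/(1 + 0.0678) − 1 = 2.0884%
Differential = -6.2847% − 2.0884% = -8.3731% → -837 basis points.

-837 basis points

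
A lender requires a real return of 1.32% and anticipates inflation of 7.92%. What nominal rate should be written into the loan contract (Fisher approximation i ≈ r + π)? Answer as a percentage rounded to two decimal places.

9.24%

i ≈ r + π = 1.32% + 7.92% = 9.24%.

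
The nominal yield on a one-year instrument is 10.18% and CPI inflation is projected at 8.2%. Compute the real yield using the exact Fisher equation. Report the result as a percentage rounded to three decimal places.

1.830%

By the Fisher relation, 1 + r = (1 + i)/(1 + π).
1 + r = 1.10180 / 1.08200 = 1.018299
r = 1.018299 − 1 = 1.8299%, i.e. 1.830%.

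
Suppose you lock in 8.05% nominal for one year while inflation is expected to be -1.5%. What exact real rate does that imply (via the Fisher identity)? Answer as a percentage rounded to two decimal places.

1 + r = 1.08050 / 0.98500 = 1.096954
r = 1.096954 − 1 = 9.6954%, i.e. 9.70%.

9.70%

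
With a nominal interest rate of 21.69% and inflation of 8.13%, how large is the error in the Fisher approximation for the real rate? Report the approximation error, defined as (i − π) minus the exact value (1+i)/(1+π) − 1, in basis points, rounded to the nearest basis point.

Approximate: r ≈ 21.690% − 8.130% = 13.5600%
Exact: (1 + 0.2169)/(1 + 0.0813) − 1 = 12.5405%
Error = 13.5600% − 12.5405% = 1.0195% → 102 basis points.

102 basis points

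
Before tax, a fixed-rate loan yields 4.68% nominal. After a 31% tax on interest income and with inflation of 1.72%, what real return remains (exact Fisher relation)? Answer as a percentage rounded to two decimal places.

1.48%

After-tax nominal return = 4.68% × (1 − 0.31) = 3.2292%.
1 + r = 1.032292 / 1.01720 = 1.014837
After-tax real rate = 1.014837 − 1 → 1.48%.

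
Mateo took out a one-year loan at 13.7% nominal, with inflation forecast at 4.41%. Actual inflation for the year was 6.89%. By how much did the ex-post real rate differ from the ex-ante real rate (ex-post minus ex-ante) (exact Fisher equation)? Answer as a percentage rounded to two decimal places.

Ex-ante: (1 + 0.1370)/(1 + 0.0441) − 1 = 8.8976%
Ex-post: (1 + 0.1370)/(1 + 0.0689) − 1 = 6.3710%
Difference (ex-post − ex-ante) = -2.5266% → -2.53%.

-2.53%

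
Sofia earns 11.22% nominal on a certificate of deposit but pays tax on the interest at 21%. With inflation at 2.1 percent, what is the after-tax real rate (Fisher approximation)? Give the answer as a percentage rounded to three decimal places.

After-tax nominal return = 11.22% × (1 − 0.21) = 8.8638%.
r ≈ 8.8638% − 2.1% → 6.764%.

6.764%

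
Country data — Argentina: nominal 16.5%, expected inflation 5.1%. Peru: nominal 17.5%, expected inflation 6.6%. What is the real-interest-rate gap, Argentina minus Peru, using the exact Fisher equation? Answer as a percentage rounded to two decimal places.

Argentina: (1 + 0.1650)/(1 + 0.0510) − 1 = 10.8468%
Peru: (1 + 0.1750)/(1 + 0.0660) − 1 = 10.2251%
Differential = 10.8468% − 10.2251% = 0.6217% → 0.62%.

0.62%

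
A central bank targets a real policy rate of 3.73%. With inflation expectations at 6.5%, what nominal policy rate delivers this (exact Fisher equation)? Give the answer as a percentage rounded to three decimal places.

10.472%

(1 + i) = (1 + r)(1 + π) = 1.03730 × 1.06500 = 1.1047245
i = 1.1047245 − 1, so the required nominal rate is 10.472%.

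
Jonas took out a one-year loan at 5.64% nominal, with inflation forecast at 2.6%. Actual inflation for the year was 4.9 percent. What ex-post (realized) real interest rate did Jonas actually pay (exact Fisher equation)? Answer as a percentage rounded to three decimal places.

Ex-post: (1 + 0.0564)/(1 + 0.0490) − 1 = 0.7054%
So the realized real rate is 0.705%.

0.705%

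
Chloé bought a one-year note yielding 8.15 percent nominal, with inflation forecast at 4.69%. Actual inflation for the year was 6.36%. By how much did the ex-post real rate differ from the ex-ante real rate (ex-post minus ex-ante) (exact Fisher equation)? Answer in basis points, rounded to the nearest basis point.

Ex-ante: (1 + 0.0815)/(1 + 0.0469) − 1 = 3.3050%
Ex-post: (1 + 0.0815)/(1 + 0.0636) − 1 = 1.6830%
Difference (ex-post − ex-ante) = -1.6220% → -162 basis points.

-162 basis points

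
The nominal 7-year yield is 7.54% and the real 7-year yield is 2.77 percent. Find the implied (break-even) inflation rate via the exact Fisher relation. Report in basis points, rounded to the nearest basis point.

464 basis points

(1 + π) = (1 + i)/(1 + r) = 1.07540 / 1.02770 = 1.046414
Break-even inflation = 1.046414 − 1 → 464 basis points.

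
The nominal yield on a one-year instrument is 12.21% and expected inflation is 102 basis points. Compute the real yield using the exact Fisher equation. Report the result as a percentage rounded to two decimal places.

1 + r = 1.12210 / 1.01020 = 1.110770
r = 1.110770 − 1 = 11.0770%, i.e. 11.08%.

11.08%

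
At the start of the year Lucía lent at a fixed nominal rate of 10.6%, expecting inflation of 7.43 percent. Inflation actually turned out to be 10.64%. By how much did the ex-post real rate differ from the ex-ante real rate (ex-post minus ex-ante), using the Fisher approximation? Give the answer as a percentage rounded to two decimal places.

-3.21%

Ex-ante: 10.6% − 7.43% = 3.170%
Ex-post: 10.6% − 10.64% = -0.040%
Difference (ex-post − ex-ante) = -3.2100% → -3.21%.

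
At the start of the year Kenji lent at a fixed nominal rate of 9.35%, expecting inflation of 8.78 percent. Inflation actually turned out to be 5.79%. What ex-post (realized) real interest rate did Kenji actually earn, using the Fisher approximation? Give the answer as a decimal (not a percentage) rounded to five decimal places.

0.03560

Ex-post: 9.35% − 5.79% = 3.560%
So the realized real rate is 0.03560.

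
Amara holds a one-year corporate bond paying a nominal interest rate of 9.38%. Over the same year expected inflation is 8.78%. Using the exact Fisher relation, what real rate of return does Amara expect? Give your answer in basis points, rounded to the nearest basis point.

55 basis points

1 + r = 1.09380 / 1.08780 = 1.005516
r = 1.005516 − 1 = 0.5516%, i.e. 55 basis points.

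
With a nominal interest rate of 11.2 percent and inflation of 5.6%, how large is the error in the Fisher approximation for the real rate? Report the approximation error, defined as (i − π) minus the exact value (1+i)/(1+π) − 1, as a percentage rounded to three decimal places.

Approximate: r ≈ 11.200% − 5.600% = 5.6000%
Exact: (1 + 0.1120)/(1 + 0.0560) − 1 = 5.3030%
Error = 5.6000% − 5.3030% = 0.2970% → 0.297%.

0.297%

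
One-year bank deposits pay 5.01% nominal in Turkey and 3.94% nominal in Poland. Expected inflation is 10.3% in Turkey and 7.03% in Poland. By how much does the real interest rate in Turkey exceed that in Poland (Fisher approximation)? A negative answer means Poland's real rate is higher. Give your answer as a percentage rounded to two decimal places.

-2.20%

Turkey: 5.01% − 10.3% = -5.290%
Poland: 3.94% − 7.03% = -3.090%
Differential = -2.200% → -2.20%.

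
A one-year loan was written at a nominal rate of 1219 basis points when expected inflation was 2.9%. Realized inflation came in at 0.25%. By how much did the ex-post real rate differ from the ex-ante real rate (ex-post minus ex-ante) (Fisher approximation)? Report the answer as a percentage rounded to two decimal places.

Ex-ante: 12.19% − 2.9% = 9.290%
Ex-post: 12.19% − 0.25% = 11.940%
Difference (ex-post − ex-ante) = 2.6500% → 2.65%.

2.65%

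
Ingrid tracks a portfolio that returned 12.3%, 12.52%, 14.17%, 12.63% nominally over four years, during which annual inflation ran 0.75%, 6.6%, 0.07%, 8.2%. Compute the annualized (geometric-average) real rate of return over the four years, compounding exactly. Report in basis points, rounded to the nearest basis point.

872 basis points

Compound the nominal returns: 1.1230 × 1.1252 × 1.1417 × 1.1263 = 1.62485857.
Compound inflation: 1.0075 × 1.0660 × 1.0007 × 1.0820 = 1.16287603.
Deflate: 1.62485857 / 1.16287603 = 1.39727582.
Annualized real rate = 1.39727582^(1/4) − 1 = 8.7228% → 872 basis points.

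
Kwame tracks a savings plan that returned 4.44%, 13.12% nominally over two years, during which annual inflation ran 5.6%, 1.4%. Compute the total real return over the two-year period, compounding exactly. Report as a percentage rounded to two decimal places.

10.33%

Nominal growth factor = 1.0444 × 1.1312 = 1.181425
Price-level growth factor = 1.0560 × 1.0140 = 1.070784
Real growth factor = 1.181425 / 1.070784 = 1.103327
Total real return = 1.103327 − 1 → 10.33%.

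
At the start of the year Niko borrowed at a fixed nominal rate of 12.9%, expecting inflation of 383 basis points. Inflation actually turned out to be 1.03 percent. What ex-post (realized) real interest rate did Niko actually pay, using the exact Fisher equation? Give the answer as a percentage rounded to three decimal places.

Ex-post: (1 + 0.1290)/(1 + 0.0103) − 1 = 11.7490%
So the realized real rate is 11.749%.

11.749%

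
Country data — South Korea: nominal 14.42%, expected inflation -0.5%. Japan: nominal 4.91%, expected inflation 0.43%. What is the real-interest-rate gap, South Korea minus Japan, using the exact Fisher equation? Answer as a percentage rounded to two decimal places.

10.53%

South Korea: (1 + 0.1442)/(1 − 0.0050) − 1 = 14.9950%
Japan: (1 + 0.0491)/(1 + 0.0043) − 1 = 4.4608%
Differential = 14.9950% − 4.4608% = 10.5342% → 10.53%.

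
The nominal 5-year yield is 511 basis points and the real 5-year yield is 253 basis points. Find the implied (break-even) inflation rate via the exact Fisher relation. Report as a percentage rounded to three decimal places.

2.516%

(1 + π) = (1 + i)/(1 + r) = 1.05110 / 1.02530 = 1.025163
Break-even inflation = 1.025163 − 1 → 2.516%.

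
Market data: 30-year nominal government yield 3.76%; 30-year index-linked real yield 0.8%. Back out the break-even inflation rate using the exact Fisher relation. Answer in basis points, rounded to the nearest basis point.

(1 + π) = (1 + i)/(1 + r) = 1.03760 / 1.00800 = 1.029365
Break-even inflation = 1.029365 − 1 → 294 basis points.

294 basis points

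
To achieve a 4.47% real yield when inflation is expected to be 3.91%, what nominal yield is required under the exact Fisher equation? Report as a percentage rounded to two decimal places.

(1 + i) = (1 + r)(1 + π) = 1.04470 × 1.03910 = 1.08554777
i = 1.08554777 − 1, so the required nominal rate is 8.55%.

8.55%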